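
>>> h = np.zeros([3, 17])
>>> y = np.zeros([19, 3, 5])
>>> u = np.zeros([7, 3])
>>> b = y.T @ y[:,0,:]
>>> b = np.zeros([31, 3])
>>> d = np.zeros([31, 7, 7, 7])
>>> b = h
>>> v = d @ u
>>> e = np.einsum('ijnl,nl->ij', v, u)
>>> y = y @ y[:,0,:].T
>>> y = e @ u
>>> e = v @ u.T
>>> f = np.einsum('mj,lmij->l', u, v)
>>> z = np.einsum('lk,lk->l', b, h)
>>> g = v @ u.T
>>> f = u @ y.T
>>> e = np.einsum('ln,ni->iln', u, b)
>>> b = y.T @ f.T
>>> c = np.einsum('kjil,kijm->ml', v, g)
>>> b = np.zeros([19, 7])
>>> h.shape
(3, 17)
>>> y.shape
(31, 3)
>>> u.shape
(7, 3)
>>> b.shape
(19, 7)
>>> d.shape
(31, 7, 7, 7)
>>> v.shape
(31, 7, 7, 3)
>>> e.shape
(17, 7, 3)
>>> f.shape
(7, 31)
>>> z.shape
(3,)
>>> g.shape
(31, 7, 7, 7)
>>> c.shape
(7, 3)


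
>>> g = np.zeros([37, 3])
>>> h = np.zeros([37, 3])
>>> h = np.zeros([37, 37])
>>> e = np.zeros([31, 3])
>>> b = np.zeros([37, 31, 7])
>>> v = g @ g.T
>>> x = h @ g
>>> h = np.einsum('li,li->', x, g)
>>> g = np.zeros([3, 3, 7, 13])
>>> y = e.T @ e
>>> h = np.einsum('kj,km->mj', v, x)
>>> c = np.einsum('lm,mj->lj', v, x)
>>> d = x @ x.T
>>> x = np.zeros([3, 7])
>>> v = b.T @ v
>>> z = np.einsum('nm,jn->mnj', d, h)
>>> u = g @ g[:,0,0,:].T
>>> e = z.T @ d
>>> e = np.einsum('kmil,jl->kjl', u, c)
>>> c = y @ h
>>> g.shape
(3, 3, 7, 13)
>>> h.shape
(3, 37)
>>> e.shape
(3, 37, 3)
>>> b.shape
(37, 31, 7)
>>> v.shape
(7, 31, 37)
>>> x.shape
(3, 7)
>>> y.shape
(3, 3)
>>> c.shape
(3, 37)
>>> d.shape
(37, 37)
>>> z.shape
(37, 37, 3)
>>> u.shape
(3, 3, 7, 3)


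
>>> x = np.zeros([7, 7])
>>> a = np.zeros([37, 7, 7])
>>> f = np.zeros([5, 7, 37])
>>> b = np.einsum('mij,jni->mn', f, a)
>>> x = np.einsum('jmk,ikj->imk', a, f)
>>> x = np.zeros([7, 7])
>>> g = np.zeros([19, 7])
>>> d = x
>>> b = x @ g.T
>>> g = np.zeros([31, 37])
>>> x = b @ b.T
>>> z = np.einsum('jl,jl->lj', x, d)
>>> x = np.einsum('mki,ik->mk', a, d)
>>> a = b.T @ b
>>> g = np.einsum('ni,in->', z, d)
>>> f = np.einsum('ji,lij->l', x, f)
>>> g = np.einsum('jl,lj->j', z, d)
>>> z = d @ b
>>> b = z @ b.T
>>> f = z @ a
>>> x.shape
(37, 7)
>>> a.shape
(19, 19)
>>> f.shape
(7, 19)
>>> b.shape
(7, 7)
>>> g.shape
(7,)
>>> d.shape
(7, 7)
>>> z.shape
(7, 19)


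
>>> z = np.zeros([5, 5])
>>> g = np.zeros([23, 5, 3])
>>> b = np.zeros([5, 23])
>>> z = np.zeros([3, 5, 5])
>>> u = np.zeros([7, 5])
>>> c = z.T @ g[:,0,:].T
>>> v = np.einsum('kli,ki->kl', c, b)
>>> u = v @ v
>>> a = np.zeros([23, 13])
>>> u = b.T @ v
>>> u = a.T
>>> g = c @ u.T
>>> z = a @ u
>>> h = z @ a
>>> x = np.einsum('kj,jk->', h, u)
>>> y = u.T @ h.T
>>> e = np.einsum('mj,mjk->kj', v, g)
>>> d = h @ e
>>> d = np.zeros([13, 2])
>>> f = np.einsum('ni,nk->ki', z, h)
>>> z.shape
(23, 23)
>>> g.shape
(5, 5, 13)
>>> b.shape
(5, 23)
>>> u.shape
(13, 23)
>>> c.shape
(5, 5, 23)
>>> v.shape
(5, 5)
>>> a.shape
(23, 13)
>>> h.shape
(23, 13)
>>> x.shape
()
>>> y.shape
(23, 23)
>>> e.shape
(13, 5)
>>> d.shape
(13, 2)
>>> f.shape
(13, 23)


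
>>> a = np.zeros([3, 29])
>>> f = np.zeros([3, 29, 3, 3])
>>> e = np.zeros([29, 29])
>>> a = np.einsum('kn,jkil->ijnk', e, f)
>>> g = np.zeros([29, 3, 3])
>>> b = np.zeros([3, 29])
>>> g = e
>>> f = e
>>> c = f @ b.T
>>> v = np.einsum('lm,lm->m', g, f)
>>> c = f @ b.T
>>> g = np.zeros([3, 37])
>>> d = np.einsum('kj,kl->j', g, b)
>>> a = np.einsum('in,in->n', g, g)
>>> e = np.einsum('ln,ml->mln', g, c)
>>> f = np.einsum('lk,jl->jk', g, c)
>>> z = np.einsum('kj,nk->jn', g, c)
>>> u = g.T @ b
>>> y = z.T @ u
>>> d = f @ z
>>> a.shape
(37,)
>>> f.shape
(29, 37)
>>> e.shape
(29, 3, 37)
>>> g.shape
(3, 37)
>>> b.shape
(3, 29)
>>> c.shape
(29, 3)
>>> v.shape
(29,)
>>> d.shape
(29, 29)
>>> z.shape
(37, 29)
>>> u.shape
(37, 29)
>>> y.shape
(29, 29)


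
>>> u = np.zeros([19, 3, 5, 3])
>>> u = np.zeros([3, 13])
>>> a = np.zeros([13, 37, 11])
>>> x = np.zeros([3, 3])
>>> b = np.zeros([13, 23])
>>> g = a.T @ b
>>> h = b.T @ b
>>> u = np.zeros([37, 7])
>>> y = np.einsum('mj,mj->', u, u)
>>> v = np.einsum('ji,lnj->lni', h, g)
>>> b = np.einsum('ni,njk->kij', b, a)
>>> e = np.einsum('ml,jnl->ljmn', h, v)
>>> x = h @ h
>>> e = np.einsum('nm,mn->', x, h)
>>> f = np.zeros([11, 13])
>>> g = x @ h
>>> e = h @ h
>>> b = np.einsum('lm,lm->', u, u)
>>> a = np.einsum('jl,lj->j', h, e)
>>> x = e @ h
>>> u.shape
(37, 7)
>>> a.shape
(23,)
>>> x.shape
(23, 23)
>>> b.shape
()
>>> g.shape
(23, 23)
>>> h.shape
(23, 23)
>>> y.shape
()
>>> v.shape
(11, 37, 23)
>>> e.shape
(23, 23)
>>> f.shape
(11, 13)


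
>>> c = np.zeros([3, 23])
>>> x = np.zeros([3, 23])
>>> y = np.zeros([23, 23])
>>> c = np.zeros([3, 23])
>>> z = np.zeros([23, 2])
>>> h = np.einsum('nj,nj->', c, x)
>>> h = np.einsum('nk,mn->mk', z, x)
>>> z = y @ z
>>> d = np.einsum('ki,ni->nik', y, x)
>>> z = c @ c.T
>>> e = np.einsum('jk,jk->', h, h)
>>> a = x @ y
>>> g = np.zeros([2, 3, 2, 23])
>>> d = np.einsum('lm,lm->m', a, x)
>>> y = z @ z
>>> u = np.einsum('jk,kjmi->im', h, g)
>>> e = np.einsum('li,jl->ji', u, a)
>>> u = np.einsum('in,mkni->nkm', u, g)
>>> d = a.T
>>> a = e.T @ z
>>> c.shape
(3, 23)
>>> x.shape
(3, 23)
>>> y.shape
(3, 3)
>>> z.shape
(3, 3)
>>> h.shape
(3, 2)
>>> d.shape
(23, 3)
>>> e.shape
(3, 2)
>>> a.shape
(2, 3)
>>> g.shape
(2, 3, 2, 23)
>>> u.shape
(2, 3, 2)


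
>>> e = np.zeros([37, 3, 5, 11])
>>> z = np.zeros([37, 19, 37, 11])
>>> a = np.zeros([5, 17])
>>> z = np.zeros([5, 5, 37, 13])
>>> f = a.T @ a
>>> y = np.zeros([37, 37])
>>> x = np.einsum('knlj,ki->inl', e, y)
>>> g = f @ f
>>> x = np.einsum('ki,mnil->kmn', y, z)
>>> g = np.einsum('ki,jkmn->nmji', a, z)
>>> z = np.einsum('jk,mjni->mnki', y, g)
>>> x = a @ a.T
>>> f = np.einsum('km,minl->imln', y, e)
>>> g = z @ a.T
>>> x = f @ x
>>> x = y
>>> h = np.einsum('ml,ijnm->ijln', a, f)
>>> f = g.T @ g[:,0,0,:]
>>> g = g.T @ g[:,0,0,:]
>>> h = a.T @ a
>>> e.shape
(37, 3, 5, 11)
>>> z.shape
(13, 5, 37, 17)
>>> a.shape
(5, 17)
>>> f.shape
(5, 37, 5, 5)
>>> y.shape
(37, 37)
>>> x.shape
(37, 37)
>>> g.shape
(5, 37, 5, 5)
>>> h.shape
(17, 17)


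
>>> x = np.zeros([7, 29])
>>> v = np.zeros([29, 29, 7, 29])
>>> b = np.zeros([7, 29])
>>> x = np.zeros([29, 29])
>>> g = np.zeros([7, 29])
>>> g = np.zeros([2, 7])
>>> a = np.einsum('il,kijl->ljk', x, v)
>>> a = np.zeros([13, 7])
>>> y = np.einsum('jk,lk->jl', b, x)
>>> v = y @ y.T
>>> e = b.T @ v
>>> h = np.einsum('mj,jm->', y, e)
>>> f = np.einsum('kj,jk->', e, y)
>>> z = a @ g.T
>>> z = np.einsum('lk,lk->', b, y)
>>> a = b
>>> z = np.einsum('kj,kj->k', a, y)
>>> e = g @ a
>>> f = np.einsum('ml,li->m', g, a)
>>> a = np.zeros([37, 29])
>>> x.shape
(29, 29)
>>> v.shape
(7, 7)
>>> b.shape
(7, 29)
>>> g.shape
(2, 7)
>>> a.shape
(37, 29)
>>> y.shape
(7, 29)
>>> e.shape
(2, 29)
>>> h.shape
()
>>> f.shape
(2,)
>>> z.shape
(7,)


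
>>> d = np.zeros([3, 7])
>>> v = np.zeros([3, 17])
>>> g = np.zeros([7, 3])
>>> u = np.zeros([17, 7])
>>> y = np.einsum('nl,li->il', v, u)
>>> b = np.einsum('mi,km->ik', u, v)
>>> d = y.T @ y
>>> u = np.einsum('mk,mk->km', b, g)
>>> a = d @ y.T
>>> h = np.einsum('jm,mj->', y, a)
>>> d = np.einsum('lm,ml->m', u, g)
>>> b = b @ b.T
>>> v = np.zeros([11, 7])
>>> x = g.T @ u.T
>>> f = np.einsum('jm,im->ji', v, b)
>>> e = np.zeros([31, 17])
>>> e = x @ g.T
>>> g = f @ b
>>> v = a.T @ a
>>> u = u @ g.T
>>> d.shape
(7,)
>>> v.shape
(7, 7)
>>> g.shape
(11, 7)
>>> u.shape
(3, 11)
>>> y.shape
(7, 17)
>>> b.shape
(7, 7)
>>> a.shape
(17, 7)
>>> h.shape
()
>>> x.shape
(3, 3)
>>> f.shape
(11, 7)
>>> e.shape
(3, 7)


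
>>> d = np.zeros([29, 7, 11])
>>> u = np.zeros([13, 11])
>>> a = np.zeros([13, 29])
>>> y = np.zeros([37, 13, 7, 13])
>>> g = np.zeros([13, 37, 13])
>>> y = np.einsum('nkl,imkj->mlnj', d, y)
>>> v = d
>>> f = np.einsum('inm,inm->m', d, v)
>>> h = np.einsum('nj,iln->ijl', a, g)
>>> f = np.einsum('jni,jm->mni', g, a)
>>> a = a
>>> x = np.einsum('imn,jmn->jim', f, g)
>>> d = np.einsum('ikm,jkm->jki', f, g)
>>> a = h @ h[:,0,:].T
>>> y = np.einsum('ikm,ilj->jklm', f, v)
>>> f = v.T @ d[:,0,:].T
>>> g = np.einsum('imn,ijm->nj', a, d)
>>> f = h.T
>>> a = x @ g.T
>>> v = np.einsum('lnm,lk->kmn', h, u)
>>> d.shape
(13, 37, 29)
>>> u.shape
(13, 11)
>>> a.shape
(13, 29, 13)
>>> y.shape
(11, 37, 7, 13)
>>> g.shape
(13, 37)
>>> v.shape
(11, 37, 29)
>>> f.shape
(37, 29, 13)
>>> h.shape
(13, 29, 37)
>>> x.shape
(13, 29, 37)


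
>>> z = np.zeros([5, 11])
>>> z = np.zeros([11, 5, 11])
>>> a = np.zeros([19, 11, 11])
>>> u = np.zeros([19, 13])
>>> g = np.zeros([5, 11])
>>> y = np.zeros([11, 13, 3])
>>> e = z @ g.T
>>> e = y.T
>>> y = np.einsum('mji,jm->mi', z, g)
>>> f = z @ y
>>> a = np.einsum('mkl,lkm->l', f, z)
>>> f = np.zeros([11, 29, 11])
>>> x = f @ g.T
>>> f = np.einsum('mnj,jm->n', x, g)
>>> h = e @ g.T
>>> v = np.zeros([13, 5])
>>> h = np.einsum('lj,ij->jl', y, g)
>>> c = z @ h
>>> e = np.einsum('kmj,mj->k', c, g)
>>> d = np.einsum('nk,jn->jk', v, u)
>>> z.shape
(11, 5, 11)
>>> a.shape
(11,)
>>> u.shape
(19, 13)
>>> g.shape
(5, 11)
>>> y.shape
(11, 11)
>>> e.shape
(11,)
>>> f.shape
(29,)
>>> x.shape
(11, 29, 5)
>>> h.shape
(11, 11)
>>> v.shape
(13, 5)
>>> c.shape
(11, 5, 11)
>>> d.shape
(19, 5)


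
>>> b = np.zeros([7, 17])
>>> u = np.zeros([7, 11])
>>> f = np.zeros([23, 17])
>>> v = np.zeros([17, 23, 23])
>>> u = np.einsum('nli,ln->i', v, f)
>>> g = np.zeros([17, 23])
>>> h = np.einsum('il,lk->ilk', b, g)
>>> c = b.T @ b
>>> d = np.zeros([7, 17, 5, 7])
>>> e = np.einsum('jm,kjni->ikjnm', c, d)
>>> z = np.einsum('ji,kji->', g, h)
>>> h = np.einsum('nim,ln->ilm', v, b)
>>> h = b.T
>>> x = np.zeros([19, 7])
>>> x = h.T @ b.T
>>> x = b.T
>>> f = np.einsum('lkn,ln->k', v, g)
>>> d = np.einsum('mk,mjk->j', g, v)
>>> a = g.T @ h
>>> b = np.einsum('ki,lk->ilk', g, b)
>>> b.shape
(23, 7, 17)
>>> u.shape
(23,)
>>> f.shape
(23,)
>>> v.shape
(17, 23, 23)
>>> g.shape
(17, 23)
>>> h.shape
(17, 7)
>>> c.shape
(17, 17)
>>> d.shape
(23,)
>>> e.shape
(7, 7, 17, 5, 17)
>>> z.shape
()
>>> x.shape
(17, 7)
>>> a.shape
(23, 7)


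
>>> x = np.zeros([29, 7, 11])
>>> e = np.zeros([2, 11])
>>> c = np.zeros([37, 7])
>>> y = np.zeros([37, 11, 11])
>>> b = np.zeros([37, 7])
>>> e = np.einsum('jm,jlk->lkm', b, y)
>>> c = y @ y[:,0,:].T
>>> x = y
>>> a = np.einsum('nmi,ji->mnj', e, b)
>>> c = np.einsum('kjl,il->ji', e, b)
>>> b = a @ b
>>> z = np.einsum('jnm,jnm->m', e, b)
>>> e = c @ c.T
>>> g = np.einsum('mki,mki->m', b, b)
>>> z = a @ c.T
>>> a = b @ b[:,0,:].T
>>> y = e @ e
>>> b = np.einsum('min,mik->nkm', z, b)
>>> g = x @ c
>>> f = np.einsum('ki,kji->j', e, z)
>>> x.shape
(37, 11, 11)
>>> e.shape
(11, 11)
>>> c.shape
(11, 37)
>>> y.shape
(11, 11)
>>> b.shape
(11, 7, 11)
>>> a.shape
(11, 11, 11)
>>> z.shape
(11, 11, 11)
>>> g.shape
(37, 11, 37)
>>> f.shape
(11,)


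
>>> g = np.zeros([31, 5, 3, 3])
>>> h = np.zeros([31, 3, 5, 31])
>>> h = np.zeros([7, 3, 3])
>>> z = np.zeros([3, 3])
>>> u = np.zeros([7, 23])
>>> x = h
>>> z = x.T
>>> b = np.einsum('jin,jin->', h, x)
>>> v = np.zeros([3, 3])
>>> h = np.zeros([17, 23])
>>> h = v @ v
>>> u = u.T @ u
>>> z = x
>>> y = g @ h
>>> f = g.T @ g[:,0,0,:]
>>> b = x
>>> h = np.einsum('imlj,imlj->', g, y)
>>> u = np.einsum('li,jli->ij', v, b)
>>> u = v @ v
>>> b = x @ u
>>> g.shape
(31, 5, 3, 3)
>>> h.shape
()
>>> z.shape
(7, 3, 3)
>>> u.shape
(3, 3)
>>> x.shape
(7, 3, 3)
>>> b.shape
(7, 3, 3)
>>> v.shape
(3, 3)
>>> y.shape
(31, 5, 3, 3)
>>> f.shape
(3, 3, 5, 3)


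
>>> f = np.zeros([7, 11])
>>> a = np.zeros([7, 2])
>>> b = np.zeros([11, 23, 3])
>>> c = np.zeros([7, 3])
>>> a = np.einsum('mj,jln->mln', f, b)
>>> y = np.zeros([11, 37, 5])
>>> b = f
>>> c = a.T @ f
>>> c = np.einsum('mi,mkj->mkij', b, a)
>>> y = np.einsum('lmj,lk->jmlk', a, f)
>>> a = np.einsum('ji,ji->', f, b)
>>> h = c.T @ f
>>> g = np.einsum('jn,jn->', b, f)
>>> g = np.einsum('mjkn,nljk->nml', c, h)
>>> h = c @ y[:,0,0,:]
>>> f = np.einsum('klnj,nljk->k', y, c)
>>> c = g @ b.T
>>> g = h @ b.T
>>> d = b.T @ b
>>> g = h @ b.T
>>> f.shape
(3,)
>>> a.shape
()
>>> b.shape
(7, 11)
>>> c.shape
(3, 7, 7)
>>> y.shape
(3, 23, 7, 11)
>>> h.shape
(7, 23, 11, 11)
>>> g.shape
(7, 23, 11, 7)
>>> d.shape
(11, 11)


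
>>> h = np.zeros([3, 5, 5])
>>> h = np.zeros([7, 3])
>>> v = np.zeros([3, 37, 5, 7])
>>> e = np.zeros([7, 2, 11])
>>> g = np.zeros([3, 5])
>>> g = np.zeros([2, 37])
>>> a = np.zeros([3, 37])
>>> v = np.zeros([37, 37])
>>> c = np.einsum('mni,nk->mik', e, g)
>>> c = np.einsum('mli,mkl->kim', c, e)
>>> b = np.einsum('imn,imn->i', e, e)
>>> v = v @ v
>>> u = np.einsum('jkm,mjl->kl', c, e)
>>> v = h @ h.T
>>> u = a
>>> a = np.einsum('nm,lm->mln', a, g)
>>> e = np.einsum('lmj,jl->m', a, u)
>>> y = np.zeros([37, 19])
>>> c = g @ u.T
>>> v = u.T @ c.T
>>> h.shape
(7, 3)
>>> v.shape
(37, 2)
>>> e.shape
(2,)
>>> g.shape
(2, 37)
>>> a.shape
(37, 2, 3)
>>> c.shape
(2, 3)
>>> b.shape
(7,)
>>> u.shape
(3, 37)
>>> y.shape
(37, 19)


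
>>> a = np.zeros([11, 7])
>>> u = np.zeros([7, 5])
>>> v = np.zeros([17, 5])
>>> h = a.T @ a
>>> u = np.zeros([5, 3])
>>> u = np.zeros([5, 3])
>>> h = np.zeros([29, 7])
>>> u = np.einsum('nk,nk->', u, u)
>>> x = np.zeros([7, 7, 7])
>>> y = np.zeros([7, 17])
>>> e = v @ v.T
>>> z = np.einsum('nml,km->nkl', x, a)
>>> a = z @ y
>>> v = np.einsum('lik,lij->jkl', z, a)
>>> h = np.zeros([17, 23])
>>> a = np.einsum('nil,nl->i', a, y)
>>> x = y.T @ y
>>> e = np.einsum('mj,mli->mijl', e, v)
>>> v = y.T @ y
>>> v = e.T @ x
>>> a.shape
(11,)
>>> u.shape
()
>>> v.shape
(7, 17, 7, 17)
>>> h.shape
(17, 23)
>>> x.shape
(17, 17)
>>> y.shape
(7, 17)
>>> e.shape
(17, 7, 17, 7)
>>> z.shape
(7, 11, 7)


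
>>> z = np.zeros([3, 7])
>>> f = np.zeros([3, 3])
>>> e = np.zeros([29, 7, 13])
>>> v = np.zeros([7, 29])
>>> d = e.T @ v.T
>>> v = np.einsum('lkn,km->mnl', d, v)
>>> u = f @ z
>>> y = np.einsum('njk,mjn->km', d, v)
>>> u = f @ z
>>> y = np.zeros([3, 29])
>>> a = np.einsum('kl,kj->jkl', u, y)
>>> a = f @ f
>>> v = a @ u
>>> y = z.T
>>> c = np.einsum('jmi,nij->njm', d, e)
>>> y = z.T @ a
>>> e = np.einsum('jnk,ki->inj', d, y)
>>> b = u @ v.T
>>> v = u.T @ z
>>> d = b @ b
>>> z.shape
(3, 7)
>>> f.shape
(3, 3)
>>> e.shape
(3, 7, 13)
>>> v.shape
(7, 7)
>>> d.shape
(3, 3)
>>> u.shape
(3, 7)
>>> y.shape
(7, 3)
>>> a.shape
(3, 3)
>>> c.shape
(29, 13, 7)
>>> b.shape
(3, 3)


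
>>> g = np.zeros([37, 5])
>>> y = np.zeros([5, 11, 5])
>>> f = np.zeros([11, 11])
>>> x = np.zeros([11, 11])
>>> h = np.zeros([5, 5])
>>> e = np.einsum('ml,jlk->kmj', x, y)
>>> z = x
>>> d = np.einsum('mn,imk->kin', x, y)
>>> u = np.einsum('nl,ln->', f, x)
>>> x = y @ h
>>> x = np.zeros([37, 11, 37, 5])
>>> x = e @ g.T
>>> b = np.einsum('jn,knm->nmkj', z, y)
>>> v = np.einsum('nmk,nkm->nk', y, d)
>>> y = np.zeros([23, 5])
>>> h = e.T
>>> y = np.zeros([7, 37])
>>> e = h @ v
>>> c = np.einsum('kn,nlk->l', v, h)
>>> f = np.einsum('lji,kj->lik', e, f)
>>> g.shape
(37, 5)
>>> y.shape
(7, 37)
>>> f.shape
(5, 5, 11)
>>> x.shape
(5, 11, 37)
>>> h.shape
(5, 11, 5)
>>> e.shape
(5, 11, 5)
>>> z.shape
(11, 11)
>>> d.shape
(5, 5, 11)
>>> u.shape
()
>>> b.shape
(11, 5, 5, 11)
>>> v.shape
(5, 5)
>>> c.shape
(11,)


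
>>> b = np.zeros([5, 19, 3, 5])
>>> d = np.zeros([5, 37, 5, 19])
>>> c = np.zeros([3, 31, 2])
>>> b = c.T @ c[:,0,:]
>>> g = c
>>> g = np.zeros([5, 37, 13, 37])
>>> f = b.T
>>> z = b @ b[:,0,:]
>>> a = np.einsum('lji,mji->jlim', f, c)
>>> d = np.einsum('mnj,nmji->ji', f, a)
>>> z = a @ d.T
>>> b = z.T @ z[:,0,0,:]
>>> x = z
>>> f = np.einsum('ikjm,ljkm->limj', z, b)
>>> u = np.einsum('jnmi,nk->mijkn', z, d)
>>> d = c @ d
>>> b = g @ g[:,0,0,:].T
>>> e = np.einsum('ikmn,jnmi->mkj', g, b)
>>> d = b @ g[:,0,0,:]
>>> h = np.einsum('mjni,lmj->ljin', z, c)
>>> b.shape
(5, 37, 13, 5)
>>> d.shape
(5, 37, 13, 37)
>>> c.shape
(3, 31, 2)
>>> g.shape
(5, 37, 13, 37)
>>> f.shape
(2, 31, 2, 2)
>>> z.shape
(31, 2, 2, 2)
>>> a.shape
(31, 2, 2, 3)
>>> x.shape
(31, 2, 2, 2)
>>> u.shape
(2, 2, 31, 3, 2)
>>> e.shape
(13, 37, 5)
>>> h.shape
(3, 2, 2, 2)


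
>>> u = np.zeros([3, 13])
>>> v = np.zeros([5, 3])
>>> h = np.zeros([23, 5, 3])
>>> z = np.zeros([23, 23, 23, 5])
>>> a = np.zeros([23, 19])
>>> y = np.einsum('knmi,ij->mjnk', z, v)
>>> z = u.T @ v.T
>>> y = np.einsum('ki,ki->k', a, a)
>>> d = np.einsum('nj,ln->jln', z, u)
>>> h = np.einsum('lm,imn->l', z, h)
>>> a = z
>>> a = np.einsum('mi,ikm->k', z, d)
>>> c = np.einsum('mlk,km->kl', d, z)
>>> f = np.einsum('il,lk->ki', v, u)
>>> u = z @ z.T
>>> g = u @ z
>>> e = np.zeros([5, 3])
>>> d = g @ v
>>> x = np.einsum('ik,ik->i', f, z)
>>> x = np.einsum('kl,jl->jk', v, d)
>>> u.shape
(13, 13)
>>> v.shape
(5, 3)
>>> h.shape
(13,)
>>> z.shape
(13, 5)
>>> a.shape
(3,)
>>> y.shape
(23,)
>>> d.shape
(13, 3)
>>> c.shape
(13, 3)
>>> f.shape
(13, 5)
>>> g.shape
(13, 5)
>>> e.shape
(5, 3)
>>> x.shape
(13, 5)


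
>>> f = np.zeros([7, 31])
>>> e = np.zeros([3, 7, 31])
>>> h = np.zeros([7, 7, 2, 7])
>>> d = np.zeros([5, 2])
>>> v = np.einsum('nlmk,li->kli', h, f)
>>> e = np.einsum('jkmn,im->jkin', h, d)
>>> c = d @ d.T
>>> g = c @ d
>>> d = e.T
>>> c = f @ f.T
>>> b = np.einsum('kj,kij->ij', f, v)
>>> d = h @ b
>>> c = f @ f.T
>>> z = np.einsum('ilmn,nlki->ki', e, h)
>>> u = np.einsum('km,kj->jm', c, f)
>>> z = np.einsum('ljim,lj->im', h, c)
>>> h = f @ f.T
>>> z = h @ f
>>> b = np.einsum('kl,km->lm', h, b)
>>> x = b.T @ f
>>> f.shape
(7, 31)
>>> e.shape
(7, 7, 5, 7)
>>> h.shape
(7, 7)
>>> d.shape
(7, 7, 2, 31)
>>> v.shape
(7, 7, 31)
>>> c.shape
(7, 7)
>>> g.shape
(5, 2)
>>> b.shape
(7, 31)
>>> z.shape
(7, 31)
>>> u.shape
(31, 7)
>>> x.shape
(31, 31)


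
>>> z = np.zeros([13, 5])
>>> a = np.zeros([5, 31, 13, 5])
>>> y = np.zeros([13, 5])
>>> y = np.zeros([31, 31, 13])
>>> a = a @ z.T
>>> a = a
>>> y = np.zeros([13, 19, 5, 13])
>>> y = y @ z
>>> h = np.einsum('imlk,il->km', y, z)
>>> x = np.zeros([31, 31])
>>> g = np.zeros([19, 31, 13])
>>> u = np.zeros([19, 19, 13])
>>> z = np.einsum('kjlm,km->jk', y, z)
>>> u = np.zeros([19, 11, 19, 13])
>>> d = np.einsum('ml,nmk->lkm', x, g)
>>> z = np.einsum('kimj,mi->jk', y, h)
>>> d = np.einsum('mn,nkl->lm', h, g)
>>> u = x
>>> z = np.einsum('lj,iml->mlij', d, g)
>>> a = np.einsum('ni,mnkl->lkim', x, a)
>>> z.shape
(31, 13, 19, 5)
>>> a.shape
(13, 13, 31, 5)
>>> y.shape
(13, 19, 5, 5)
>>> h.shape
(5, 19)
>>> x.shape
(31, 31)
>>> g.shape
(19, 31, 13)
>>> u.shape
(31, 31)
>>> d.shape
(13, 5)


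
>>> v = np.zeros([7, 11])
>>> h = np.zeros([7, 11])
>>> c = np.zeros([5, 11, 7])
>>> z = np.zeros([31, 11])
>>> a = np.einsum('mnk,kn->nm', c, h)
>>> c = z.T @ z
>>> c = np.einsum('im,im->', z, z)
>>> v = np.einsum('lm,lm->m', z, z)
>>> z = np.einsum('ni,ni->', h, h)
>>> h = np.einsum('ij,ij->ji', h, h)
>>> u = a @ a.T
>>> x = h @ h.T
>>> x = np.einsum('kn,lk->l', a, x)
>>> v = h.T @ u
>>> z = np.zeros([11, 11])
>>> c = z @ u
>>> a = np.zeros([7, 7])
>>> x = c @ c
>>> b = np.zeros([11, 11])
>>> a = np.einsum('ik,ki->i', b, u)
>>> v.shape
(7, 11)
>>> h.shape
(11, 7)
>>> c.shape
(11, 11)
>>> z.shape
(11, 11)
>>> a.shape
(11,)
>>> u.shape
(11, 11)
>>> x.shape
(11, 11)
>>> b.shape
(11, 11)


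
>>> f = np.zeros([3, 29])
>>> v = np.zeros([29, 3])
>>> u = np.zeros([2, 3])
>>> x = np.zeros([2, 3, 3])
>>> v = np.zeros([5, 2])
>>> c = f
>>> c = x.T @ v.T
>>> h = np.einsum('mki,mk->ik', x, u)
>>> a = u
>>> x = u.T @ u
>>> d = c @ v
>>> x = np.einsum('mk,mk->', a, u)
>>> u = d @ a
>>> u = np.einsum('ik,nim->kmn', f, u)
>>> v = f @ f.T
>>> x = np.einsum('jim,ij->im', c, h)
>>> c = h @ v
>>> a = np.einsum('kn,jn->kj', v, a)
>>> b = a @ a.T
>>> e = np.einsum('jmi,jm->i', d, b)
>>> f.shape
(3, 29)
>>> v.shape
(3, 3)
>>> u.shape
(29, 3, 3)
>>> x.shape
(3, 5)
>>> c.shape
(3, 3)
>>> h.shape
(3, 3)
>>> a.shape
(3, 2)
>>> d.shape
(3, 3, 2)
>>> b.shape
(3, 3)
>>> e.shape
(2,)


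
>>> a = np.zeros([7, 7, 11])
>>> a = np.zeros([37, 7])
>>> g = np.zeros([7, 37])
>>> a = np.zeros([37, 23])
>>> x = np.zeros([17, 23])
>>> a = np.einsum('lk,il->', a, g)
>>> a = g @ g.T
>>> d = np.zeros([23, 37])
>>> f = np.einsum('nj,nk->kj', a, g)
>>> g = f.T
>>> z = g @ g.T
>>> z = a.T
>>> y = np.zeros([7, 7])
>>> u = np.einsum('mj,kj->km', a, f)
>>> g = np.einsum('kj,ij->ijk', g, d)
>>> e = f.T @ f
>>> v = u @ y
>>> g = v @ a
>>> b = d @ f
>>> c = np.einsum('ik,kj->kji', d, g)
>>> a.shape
(7, 7)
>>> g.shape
(37, 7)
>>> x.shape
(17, 23)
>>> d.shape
(23, 37)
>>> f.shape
(37, 7)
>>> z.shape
(7, 7)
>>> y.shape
(7, 7)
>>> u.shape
(37, 7)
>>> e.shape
(7, 7)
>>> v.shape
(37, 7)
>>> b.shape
(23, 7)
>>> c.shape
(37, 7, 23)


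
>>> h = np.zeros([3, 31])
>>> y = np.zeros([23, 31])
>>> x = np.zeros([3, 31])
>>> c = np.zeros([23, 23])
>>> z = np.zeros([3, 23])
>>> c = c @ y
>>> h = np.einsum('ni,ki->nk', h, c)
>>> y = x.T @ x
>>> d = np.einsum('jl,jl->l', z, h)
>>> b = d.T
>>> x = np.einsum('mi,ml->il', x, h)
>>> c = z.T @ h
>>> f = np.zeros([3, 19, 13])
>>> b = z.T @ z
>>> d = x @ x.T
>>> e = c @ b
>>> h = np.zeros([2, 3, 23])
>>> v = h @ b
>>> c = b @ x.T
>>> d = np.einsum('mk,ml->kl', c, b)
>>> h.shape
(2, 3, 23)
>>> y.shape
(31, 31)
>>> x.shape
(31, 23)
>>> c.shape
(23, 31)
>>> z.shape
(3, 23)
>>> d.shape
(31, 23)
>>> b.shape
(23, 23)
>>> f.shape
(3, 19, 13)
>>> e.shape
(23, 23)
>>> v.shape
(2, 3, 23)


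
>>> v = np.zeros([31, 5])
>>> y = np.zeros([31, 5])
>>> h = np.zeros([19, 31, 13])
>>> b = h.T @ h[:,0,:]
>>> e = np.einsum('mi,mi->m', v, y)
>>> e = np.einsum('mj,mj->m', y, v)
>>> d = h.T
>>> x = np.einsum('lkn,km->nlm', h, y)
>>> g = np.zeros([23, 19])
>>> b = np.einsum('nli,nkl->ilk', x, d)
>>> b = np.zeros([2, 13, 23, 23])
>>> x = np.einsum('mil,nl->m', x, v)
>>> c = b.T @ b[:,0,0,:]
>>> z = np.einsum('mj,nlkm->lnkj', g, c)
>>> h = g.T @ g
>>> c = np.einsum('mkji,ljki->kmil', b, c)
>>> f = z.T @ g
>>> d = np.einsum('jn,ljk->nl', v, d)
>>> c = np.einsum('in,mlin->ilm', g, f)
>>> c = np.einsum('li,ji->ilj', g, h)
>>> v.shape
(31, 5)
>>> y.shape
(31, 5)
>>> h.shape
(19, 19)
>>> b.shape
(2, 13, 23, 23)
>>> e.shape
(31,)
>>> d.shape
(5, 13)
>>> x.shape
(13,)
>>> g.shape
(23, 19)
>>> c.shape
(19, 23, 19)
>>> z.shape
(23, 23, 13, 19)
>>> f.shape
(19, 13, 23, 19)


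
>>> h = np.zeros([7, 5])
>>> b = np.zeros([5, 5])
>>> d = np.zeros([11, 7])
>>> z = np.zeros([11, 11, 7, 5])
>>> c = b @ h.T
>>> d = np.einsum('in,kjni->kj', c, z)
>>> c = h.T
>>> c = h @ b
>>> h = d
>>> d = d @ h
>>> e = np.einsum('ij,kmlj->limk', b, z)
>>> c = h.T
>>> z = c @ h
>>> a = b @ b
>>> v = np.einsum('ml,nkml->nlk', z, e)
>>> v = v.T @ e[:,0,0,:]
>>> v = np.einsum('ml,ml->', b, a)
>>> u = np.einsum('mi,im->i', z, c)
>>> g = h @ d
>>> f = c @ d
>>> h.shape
(11, 11)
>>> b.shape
(5, 5)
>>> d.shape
(11, 11)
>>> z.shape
(11, 11)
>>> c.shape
(11, 11)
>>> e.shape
(7, 5, 11, 11)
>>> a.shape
(5, 5)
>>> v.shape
()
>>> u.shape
(11,)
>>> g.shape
(11, 11)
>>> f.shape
(11, 11)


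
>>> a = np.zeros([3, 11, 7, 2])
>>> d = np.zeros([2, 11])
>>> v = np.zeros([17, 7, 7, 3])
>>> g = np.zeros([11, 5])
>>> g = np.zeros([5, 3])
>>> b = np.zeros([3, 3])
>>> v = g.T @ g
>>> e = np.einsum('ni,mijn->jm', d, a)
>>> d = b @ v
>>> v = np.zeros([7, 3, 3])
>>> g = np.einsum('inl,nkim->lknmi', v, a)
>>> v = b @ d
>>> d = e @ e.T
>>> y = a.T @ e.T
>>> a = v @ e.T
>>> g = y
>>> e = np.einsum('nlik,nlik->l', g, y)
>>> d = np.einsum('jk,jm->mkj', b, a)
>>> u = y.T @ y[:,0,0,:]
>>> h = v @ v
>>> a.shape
(3, 7)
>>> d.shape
(7, 3, 3)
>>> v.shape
(3, 3)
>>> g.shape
(2, 7, 11, 7)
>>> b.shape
(3, 3)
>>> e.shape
(7,)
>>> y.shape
(2, 7, 11, 7)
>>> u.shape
(7, 11, 7, 7)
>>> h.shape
(3, 3)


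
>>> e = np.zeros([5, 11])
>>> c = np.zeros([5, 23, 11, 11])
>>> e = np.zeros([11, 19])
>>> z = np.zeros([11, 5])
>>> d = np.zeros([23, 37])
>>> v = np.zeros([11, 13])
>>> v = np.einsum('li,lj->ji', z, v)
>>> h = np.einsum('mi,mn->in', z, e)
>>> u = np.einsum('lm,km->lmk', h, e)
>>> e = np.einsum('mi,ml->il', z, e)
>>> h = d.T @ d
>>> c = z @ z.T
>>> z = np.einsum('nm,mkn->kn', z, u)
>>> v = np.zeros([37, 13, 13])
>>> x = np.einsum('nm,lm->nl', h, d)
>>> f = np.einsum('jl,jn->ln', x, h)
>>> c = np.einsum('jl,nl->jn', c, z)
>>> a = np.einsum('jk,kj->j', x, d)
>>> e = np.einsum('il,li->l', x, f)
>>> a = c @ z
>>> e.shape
(23,)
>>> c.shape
(11, 19)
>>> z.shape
(19, 11)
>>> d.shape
(23, 37)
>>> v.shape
(37, 13, 13)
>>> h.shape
(37, 37)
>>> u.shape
(5, 19, 11)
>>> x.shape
(37, 23)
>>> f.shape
(23, 37)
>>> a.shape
(11, 11)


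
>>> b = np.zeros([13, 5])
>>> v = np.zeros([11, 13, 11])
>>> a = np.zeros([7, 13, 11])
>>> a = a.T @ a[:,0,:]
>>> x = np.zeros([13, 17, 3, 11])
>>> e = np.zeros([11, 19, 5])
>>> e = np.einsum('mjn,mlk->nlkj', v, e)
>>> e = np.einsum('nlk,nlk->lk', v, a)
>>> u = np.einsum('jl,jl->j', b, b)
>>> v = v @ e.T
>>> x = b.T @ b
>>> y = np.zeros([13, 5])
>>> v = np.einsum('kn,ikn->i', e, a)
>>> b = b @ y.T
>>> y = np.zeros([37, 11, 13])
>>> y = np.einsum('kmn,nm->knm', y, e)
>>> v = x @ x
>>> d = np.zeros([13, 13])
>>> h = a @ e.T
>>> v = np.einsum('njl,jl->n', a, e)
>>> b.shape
(13, 13)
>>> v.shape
(11,)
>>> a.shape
(11, 13, 11)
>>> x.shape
(5, 5)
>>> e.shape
(13, 11)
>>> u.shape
(13,)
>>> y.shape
(37, 13, 11)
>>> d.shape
(13, 13)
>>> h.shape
(11, 13, 13)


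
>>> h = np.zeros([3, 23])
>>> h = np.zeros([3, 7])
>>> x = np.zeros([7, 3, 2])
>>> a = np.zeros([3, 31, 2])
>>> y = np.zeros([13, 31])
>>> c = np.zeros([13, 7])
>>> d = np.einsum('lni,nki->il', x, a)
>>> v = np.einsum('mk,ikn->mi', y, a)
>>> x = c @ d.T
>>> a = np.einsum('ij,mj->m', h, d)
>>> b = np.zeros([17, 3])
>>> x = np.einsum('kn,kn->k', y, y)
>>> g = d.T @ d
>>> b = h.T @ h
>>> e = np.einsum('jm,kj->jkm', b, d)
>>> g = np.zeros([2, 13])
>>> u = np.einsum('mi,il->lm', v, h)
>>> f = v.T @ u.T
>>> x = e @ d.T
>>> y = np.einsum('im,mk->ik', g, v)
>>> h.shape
(3, 7)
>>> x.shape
(7, 2, 2)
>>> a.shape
(2,)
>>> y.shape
(2, 3)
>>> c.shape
(13, 7)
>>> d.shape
(2, 7)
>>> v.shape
(13, 3)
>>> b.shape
(7, 7)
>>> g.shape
(2, 13)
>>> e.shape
(7, 2, 7)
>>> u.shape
(7, 13)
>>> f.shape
(3, 7)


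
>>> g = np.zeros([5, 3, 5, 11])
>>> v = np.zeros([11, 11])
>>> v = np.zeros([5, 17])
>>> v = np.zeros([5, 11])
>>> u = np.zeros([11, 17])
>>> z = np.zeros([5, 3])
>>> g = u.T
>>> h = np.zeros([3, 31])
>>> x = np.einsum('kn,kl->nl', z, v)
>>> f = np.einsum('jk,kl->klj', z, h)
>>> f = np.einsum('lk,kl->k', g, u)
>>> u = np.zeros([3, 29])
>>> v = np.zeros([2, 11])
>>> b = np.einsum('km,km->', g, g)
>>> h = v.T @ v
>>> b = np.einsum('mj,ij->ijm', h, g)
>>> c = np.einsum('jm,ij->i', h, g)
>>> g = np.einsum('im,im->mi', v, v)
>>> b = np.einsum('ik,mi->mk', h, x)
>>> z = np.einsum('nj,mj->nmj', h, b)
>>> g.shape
(11, 2)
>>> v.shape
(2, 11)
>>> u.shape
(3, 29)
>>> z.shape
(11, 3, 11)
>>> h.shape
(11, 11)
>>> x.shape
(3, 11)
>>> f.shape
(11,)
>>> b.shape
(3, 11)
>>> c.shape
(17,)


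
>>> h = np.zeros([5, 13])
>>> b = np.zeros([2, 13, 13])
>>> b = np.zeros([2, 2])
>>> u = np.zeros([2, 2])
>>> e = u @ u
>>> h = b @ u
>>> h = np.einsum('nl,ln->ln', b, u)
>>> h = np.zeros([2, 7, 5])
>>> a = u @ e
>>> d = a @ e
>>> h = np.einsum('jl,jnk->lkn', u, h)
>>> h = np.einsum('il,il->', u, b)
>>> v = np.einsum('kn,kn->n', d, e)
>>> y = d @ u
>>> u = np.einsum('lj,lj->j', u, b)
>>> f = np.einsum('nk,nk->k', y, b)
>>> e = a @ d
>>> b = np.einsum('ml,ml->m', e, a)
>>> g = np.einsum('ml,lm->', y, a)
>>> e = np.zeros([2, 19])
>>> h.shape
()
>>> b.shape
(2,)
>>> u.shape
(2,)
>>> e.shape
(2, 19)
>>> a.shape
(2, 2)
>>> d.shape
(2, 2)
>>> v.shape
(2,)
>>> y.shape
(2, 2)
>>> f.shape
(2,)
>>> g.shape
()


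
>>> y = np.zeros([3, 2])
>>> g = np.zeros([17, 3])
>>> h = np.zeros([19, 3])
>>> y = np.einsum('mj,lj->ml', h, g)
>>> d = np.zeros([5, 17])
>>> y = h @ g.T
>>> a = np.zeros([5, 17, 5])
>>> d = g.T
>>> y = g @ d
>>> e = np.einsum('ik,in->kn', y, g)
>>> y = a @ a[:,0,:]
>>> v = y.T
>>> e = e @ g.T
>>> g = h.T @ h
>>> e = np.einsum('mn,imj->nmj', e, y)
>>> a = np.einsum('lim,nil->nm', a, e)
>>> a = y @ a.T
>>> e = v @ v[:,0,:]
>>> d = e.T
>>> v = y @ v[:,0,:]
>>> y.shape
(5, 17, 5)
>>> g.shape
(3, 3)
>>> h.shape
(19, 3)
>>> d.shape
(5, 17, 5)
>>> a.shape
(5, 17, 17)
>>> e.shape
(5, 17, 5)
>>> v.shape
(5, 17, 5)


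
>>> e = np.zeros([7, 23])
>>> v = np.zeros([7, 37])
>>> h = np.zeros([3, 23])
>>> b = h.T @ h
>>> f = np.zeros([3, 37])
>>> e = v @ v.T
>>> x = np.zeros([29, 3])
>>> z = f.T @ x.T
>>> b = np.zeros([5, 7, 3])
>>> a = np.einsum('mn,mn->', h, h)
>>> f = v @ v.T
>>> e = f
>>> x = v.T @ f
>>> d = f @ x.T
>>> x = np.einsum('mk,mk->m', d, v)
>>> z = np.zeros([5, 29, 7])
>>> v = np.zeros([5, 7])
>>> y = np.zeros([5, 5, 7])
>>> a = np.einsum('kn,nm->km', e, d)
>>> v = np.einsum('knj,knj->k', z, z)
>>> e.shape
(7, 7)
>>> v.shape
(5,)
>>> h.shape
(3, 23)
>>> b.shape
(5, 7, 3)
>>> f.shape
(7, 7)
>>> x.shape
(7,)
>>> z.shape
(5, 29, 7)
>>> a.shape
(7, 37)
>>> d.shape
(7, 37)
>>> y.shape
(5, 5, 7)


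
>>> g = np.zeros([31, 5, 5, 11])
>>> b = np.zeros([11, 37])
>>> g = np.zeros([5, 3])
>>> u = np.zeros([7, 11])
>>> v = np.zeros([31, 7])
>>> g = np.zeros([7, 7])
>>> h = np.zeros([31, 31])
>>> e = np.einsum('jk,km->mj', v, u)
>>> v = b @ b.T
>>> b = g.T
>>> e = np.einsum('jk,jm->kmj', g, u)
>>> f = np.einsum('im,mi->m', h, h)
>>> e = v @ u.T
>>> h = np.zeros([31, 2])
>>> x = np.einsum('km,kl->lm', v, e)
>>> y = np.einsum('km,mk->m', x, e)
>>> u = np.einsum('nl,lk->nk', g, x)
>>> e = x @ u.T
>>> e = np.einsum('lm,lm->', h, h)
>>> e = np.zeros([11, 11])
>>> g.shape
(7, 7)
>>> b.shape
(7, 7)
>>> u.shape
(7, 11)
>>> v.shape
(11, 11)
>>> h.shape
(31, 2)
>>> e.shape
(11, 11)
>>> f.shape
(31,)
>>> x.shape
(7, 11)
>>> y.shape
(11,)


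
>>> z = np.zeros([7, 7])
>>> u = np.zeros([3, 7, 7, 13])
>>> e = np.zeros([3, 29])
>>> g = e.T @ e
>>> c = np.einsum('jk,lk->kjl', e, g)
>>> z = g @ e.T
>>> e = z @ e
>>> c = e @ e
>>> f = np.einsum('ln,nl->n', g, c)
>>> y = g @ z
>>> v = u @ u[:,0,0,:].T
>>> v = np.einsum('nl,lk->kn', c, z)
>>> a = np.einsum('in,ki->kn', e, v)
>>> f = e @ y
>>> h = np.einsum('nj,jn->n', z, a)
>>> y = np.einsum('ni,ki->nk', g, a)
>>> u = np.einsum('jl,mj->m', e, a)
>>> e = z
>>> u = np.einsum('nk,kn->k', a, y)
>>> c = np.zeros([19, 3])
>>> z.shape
(29, 3)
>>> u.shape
(29,)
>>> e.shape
(29, 3)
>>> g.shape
(29, 29)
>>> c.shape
(19, 3)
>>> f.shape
(29, 3)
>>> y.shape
(29, 3)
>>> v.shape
(3, 29)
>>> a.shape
(3, 29)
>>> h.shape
(29,)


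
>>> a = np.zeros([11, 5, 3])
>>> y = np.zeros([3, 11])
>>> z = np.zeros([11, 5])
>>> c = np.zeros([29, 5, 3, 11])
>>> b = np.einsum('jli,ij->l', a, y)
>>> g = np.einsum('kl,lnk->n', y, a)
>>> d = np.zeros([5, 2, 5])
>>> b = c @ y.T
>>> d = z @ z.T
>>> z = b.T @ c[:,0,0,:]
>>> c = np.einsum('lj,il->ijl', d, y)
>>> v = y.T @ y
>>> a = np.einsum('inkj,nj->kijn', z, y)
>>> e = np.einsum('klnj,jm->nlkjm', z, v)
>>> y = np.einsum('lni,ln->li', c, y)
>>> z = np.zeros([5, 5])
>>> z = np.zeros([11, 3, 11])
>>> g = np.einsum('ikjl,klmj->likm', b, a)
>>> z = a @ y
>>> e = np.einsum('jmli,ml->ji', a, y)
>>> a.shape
(5, 3, 11, 3)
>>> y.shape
(3, 11)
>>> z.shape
(5, 3, 11, 11)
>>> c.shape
(3, 11, 11)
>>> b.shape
(29, 5, 3, 3)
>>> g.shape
(3, 29, 5, 11)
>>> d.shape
(11, 11)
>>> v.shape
(11, 11)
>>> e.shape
(5, 3)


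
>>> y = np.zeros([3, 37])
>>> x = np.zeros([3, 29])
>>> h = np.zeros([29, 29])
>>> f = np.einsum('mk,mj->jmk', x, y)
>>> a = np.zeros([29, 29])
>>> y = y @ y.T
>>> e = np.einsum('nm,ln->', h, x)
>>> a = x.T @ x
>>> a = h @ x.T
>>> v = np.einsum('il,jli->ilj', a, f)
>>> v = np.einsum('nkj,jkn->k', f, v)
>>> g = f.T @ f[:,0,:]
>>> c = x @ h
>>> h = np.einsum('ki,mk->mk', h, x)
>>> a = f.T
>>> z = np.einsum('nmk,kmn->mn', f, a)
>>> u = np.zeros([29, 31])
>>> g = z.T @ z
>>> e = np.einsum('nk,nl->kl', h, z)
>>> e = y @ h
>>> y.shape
(3, 3)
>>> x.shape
(3, 29)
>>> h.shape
(3, 29)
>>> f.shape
(37, 3, 29)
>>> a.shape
(29, 3, 37)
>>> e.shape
(3, 29)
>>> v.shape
(3,)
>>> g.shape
(37, 37)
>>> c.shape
(3, 29)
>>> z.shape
(3, 37)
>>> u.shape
(29, 31)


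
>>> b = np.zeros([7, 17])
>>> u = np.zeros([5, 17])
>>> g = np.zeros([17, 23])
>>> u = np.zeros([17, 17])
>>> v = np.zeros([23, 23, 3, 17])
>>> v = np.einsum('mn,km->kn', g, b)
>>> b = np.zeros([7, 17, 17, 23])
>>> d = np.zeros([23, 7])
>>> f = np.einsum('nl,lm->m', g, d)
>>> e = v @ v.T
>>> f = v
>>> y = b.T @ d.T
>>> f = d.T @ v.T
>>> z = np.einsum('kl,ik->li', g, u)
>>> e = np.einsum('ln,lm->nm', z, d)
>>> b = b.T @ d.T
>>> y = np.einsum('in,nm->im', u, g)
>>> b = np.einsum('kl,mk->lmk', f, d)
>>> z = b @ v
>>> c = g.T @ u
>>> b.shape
(7, 23, 7)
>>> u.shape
(17, 17)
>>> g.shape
(17, 23)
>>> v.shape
(7, 23)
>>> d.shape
(23, 7)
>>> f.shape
(7, 7)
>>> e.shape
(17, 7)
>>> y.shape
(17, 23)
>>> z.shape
(7, 23, 23)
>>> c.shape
(23, 17)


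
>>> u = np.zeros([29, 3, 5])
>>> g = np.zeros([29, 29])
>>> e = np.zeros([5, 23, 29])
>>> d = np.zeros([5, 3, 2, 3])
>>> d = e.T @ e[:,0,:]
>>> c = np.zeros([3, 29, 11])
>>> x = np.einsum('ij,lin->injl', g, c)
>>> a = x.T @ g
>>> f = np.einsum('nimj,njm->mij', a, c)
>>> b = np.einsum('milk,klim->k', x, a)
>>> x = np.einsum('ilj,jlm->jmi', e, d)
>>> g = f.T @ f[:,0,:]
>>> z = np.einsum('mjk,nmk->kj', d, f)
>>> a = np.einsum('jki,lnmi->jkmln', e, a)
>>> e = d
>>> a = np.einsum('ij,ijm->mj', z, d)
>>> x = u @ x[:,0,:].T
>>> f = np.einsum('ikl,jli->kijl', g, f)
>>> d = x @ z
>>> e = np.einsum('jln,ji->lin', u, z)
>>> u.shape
(29, 3, 5)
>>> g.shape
(29, 29, 29)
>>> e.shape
(3, 23, 5)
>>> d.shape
(29, 3, 23)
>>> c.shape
(3, 29, 11)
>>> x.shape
(29, 3, 29)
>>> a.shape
(29, 23)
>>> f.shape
(29, 29, 11, 29)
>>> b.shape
(3,)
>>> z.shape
(29, 23)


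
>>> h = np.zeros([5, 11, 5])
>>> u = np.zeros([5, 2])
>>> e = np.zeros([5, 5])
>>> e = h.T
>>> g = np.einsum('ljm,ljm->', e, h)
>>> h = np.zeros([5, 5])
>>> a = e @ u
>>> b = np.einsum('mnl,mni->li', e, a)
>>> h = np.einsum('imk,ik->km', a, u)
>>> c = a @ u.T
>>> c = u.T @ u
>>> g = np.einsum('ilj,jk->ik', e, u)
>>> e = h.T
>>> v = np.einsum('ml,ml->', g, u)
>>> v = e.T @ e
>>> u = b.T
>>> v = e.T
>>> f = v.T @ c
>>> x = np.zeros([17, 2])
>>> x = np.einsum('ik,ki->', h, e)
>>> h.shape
(2, 11)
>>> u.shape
(2, 5)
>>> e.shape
(11, 2)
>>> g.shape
(5, 2)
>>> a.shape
(5, 11, 2)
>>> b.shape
(5, 2)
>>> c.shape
(2, 2)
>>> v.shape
(2, 11)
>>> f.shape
(11, 2)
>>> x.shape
()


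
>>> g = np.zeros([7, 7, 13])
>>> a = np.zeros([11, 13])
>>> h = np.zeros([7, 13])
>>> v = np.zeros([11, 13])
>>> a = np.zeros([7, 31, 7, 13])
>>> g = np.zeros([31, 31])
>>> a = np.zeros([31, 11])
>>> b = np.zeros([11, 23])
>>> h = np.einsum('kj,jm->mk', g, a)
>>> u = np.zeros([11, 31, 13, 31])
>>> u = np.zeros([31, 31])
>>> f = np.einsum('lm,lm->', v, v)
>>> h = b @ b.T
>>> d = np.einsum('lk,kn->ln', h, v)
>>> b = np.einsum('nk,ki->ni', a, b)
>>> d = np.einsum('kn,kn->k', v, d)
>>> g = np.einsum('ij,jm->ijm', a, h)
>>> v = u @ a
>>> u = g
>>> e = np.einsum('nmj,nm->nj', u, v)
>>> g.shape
(31, 11, 11)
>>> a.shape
(31, 11)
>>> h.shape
(11, 11)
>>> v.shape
(31, 11)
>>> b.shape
(31, 23)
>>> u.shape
(31, 11, 11)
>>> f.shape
()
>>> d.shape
(11,)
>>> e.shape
(31, 11)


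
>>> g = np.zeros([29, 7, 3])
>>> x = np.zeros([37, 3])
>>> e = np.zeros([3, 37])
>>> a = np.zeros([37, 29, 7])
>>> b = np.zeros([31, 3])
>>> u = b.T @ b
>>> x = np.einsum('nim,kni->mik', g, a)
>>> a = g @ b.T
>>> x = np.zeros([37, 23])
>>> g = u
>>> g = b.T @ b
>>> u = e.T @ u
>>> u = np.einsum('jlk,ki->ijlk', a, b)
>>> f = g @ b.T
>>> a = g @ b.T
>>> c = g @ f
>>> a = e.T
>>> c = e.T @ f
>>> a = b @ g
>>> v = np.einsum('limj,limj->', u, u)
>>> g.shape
(3, 3)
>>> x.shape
(37, 23)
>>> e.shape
(3, 37)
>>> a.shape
(31, 3)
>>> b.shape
(31, 3)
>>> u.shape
(3, 29, 7, 31)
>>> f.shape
(3, 31)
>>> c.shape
(37, 31)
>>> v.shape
()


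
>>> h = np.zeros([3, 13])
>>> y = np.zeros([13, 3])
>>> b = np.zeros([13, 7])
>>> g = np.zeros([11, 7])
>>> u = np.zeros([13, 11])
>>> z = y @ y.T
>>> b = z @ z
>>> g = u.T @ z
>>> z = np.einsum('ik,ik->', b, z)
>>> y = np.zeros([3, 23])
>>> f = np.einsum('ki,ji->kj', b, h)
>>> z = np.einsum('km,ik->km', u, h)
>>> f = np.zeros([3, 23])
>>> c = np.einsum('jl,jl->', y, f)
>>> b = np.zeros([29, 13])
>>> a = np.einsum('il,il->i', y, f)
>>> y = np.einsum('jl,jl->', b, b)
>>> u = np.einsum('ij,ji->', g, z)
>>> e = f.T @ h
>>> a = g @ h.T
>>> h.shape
(3, 13)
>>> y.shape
()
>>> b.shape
(29, 13)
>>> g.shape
(11, 13)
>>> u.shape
()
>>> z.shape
(13, 11)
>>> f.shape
(3, 23)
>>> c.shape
()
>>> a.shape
(11, 3)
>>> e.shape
(23, 13)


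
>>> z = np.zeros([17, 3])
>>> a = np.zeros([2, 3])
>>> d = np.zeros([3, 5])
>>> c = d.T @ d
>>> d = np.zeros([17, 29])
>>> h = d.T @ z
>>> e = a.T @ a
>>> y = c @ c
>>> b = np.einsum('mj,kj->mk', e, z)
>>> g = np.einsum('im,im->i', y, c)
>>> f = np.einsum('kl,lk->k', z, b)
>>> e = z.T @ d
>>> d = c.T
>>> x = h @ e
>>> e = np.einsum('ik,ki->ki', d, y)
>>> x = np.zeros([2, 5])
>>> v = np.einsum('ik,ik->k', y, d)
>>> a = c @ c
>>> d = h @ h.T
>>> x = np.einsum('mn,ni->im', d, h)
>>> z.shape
(17, 3)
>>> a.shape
(5, 5)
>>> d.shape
(29, 29)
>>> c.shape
(5, 5)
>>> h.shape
(29, 3)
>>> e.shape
(5, 5)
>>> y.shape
(5, 5)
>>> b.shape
(3, 17)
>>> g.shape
(5,)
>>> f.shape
(17,)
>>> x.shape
(3, 29)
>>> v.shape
(5,)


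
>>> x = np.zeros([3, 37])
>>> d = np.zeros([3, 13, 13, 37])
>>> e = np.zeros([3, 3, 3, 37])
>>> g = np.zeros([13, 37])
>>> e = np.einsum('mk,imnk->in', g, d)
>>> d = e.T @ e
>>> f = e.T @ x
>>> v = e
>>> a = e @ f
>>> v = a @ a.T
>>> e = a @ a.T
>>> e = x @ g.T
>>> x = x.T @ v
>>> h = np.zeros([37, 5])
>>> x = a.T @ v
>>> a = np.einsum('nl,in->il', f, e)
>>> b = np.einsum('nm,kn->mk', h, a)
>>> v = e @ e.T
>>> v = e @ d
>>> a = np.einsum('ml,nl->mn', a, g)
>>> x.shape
(37, 3)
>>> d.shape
(13, 13)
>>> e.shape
(3, 13)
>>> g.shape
(13, 37)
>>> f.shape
(13, 37)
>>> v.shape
(3, 13)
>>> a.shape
(3, 13)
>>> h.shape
(37, 5)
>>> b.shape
(5, 3)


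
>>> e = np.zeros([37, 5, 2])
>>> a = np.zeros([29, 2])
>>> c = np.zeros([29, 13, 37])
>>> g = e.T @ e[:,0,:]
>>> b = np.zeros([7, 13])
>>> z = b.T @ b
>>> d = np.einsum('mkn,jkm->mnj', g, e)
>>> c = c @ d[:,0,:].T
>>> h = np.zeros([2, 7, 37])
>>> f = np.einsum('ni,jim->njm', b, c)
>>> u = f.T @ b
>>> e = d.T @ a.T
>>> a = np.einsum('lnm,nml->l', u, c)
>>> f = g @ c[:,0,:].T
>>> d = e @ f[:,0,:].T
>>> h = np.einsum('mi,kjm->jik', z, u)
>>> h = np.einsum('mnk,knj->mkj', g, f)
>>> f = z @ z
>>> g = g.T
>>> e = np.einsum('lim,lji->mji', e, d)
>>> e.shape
(29, 2, 2)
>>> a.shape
(2,)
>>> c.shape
(29, 13, 2)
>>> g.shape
(2, 5, 2)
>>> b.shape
(7, 13)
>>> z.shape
(13, 13)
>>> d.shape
(37, 2, 2)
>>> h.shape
(2, 2, 29)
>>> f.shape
(13, 13)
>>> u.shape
(2, 29, 13)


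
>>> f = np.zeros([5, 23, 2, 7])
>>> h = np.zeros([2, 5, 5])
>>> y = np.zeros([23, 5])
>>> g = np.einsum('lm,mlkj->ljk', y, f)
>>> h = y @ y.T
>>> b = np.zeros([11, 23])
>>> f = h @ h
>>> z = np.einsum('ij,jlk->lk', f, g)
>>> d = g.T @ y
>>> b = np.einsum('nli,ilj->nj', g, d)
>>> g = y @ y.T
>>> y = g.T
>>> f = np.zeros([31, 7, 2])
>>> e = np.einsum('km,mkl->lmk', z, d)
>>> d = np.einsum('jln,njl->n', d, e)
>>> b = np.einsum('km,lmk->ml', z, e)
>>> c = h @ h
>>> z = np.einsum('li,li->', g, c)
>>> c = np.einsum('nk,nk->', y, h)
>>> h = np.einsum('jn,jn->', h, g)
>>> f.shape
(31, 7, 2)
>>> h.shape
()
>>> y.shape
(23, 23)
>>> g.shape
(23, 23)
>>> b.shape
(2, 5)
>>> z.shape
()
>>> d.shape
(5,)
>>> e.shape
(5, 2, 7)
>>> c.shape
()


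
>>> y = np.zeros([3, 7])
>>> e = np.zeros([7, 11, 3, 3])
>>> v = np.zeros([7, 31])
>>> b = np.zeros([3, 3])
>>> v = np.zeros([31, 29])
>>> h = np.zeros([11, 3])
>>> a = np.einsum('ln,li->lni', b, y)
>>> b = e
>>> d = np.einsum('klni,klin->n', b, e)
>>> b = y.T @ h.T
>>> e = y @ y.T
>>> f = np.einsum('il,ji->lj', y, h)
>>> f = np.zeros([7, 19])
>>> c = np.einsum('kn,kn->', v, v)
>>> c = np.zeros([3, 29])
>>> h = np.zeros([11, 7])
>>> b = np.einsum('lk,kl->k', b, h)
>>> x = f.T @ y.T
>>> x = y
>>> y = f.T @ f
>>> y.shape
(19, 19)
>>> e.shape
(3, 3)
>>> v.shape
(31, 29)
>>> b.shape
(11,)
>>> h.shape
(11, 7)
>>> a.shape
(3, 3, 7)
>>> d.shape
(3,)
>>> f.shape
(7, 19)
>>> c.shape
(3, 29)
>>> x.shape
(3, 7)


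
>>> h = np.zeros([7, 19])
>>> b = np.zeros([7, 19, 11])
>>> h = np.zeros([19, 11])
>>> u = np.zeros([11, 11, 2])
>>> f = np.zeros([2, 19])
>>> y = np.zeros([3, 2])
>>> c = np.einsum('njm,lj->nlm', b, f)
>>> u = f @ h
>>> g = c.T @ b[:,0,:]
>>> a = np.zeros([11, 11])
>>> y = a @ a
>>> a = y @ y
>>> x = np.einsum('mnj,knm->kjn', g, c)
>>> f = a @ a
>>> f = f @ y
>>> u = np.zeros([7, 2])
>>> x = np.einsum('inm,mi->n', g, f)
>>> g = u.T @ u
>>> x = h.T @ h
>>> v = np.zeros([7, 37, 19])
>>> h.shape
(19, 11)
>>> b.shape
(7, 19, 11)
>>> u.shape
(7, 2)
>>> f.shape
(11, 11)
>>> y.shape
(11, 11)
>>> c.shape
(7, 2, 11)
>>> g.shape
(2, 2)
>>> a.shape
(11, 11)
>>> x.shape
(11, 11)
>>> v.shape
(7, 37, 19)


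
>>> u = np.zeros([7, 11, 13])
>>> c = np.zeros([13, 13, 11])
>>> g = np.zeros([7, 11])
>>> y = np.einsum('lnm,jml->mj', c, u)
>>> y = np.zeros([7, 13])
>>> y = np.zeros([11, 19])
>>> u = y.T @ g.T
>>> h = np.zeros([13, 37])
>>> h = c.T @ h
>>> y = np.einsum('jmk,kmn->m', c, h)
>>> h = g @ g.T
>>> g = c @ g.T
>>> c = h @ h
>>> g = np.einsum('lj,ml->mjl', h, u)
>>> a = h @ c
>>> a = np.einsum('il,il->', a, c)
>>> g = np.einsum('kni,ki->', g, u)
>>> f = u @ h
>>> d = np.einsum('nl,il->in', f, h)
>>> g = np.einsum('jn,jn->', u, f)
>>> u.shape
(19, 7)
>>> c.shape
(7, 7)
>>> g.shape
()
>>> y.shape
(13,)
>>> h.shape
(7, 7)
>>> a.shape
()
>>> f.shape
(19, 7)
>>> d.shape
(7, 19)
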